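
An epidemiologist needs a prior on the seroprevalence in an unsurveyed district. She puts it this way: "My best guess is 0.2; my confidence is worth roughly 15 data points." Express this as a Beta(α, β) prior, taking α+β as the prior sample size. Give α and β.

α = 3, β = 12

Under the effective-sample-size interpretation, Beta(α, β) has prior mean α/(α+β) and prior sample size α+β.
So α+β = 15 and α/(α+β) = 0.2, giving α = 0.2·15 = 3 and β = 15 − 3 = 12.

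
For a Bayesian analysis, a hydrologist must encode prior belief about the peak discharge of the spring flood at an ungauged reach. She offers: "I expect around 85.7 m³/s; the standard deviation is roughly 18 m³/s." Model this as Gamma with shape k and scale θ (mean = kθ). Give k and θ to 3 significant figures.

k ≈ 22.7, θ ≈ 3.78

For Gamma(k, scale θ): mean = kθ, variance = kθ², so CV = 1/√k.
CV = SD/mean = 18/85.7 = 0.21, hence k = 1/CV² = 22.7.
Then θ = mean/k = 85.7/22.7 = 3.78.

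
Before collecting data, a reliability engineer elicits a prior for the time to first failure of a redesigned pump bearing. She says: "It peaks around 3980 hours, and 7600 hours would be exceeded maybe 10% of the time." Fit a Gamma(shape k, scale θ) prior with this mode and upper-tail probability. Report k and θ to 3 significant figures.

Gamma(k,θ) with k>1 has mode (k−1)θ, so θ = 3980/(k−1).
Need P(X < 7600) = 0.9 with θ tied to k this way. Start at k = 2, θ = 3980: P(X<7600) ≈ 0.569.
Too low — raise k to concentrate. Iterating converges to k ≈ 5.57.
Then θ = 3980/(5.57−1) ≈ 871.

k ≈ 5.57, θ ≈ 871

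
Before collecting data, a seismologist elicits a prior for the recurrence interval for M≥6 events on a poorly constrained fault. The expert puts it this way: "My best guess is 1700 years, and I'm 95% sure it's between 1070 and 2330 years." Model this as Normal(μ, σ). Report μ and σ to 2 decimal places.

μ = 1700.00, σ = 321.43

A symmetric 95% interval runs μ ± z·σ with z = 1.96.
Half-width = 630, so σ = 630/1.96 = 321.43.
μ is the stated best guess, 1700.00.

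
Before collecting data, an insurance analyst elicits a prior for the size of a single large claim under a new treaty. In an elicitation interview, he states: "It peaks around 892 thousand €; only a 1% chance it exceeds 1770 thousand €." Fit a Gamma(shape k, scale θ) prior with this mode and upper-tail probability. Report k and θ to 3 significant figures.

Gamma(k,θ) with k>1 has mode (k−1)θ, so θ = 892/(k−1).
Need P(X < 1770) = 0.99 with θ tied to k this way. Start at k = 2, θ = 892: P(X<1770) ≈ 0.590.
Too low — raise k to concentrate. Iterating converges to k ≈ 11.5.
Then θ = 892/(11.5−1) ≈ 85.2.

k ≈ 11.5, θ ≈ 85.2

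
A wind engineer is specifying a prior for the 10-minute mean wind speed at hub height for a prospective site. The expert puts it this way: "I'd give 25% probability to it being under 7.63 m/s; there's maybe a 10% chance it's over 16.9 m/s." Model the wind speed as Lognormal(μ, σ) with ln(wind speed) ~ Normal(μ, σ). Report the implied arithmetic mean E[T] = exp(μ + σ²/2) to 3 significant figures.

If T ~ Lognormal(μ,σ) then ln T ~ Normal(μ,σ), so the p-quantile of ln T is μ + z_p·σ.
ln(7.63) = 2.032 and ln(16.9) = 2.827; z_{0.25} = -0.6745, z_{0.9} = 1.282.
σ = (2.827 − 2.032)/(1.282 − (-0.6745)) = 0.407.
μ = 2.032 − (-0.6745)·0.407 = 2.306.
E[T] = exp(μ + σ²/2) = exp(2.306 + 0.0826) = 10.9 m/s.

E[T] ≈ 10.9 m/s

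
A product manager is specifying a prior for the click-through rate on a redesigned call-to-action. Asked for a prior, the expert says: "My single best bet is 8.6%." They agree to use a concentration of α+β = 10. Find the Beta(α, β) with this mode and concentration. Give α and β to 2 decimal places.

α = 1.69, β = 8.31

For α,β > 1 the Beta mode is (α−1)/(α+β−2). With α+β = 10, the mode is (α−1)/8.
Set (α−1)/8 = 0.086 → α = 1 + 0.086·8 = 1.69.
β = 10 − α = 8.31.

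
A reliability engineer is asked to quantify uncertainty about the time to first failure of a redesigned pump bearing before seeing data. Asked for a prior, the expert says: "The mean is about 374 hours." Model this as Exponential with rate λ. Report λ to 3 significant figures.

λ ≈ 0.00267

Exponential mean = 1/λ, so λ = 1/374.0 = 0.00267.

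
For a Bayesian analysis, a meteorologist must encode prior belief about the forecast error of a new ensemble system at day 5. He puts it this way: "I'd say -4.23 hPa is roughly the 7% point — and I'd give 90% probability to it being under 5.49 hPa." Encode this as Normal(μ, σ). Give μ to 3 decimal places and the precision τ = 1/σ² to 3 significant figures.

For Normal(μ,σ), the p-quantile is μ + z_p·σ. Here z_{0.07} = -1.476, z_{0.9} = 1.282.
So -4.23 = μ − 1.476σ and 5.49 = μ + 1.282σ.
Subtracting: σ = (5.49 − -4.23)/(1.282 − (-1.476)) = 3.525.
Then μ = -4.23 − (-1.476)·3.525 = 0.972.
Precision τ = 1/σ² = 1/3.525² = 0.0805.

μ = 0.972, τ = 0.0805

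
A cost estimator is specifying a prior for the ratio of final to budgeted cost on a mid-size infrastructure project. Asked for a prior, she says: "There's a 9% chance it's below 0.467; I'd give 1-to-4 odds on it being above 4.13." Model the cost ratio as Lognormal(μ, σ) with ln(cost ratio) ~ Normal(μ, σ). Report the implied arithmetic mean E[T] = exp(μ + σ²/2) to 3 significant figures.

If T ~ Lognormal(μ,σ) then ln T ~ Normal(μ,σ), so the p-quantile of ln T is μ + z_p·σ.
ln(0.467) = -0.7614 and ln(4.13) = 1.418; z_{0.09} = -1.341, z_{0.8} = 0.8416.
σ = (1.418 − -0.7614)/(0.8416 − (-1.341)) = 0.999.
μ = -0.7614 − (-1.341)·0.999 = 0.578.
E[T] = exp(μ + σ²/2) = exp(0.578 + 0.4988) = 2.93.

E[T] ≈ 2.93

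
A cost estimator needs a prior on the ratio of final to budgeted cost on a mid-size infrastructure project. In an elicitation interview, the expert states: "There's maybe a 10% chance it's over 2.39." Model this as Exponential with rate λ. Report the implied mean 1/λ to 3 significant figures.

mean ≈ 1.04

P(T > 2.39) = e^(−λ·2.39) = 0.1, so λ = −ln(0.1)/2.39 = 0.963.
Mean = 1/λ = 1.04.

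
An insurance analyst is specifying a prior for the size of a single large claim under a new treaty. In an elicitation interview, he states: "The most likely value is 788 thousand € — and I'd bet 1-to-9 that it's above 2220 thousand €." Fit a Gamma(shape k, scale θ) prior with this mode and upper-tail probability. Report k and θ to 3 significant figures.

k ≈ 2.78, θ ≈ 443

Gamma(k,θ) with k>1 has mode (k−1)θ, so θ = 788/(k−1).
Need P(X < 2220) = 0.9 with θ tied to k this way. Start at k = 2, θ = 788: P(X<2220) ≈ 0.772.
Too low — raise k to concentrate. Iterating converges to k ≈ 2.78.
Then θ = 788/(2.78−1) ≈ 443.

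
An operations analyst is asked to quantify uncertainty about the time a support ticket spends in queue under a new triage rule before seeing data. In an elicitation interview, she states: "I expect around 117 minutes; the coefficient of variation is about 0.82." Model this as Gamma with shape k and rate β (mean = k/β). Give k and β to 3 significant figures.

k ≈ 1.49, β ≈ 0.0127

For Gamma(k, rate β): mean = k/β, variance = k/β², so CV = 1/√k.
CV = 0.82, hence k = 1/CV² = 1.49.
Then β = k/mean = 1.49/117 = 0.0127.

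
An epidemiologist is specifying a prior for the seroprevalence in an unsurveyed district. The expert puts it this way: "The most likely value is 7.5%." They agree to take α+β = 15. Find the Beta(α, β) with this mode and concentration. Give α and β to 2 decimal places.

For α,β > 1 the Beta mode is (α−1)/(α+β−2). With α+β = 15, the mode is (α−1)/13.
Set (α−1)/13 = 0.075 → α = 1 + 0.075·13 = 1.98.
β = 15 − α = 13.03.

α = 1.98, β = 13.03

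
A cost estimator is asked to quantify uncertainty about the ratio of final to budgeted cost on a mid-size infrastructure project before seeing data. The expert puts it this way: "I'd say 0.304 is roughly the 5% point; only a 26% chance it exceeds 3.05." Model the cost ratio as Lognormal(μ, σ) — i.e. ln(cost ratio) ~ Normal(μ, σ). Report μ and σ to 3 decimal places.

If T ~ Lognormal(μ,σ) then ln T ~ Normal(μ,σ), so the p-quantile of ln T is μ + z_p·σ.
ln(0.304) = -1.191 and ln(3.05) = 1.115; z_{0.05} = -1.645, z_{0.74} = 0.6433.
σ = (1.115 − -1.191)/(0.6433 − (-1.645)) = 1.008.
μ = -1.191 − (-1.645)·1.008 = 0.467.

μ ≈ 0.467, σ ≈ 1.008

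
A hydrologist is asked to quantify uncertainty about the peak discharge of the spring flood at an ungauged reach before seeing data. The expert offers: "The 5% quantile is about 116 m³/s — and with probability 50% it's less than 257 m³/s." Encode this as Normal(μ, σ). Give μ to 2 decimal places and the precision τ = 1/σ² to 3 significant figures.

μ = 257.00, τ = 0.000136

For Normal(μ,σ), the p-quantile is μ + z_p·σ. Here z_{0.05} = -1.645, z_{0.5} = 0.
So 116 = μ − 1.645σ and 257 = μ + 0σ.
Subtracting: σ = (257 − 116)/(0 − (-1.645)) = 85.72.
Then μ = 116 − (-1.645)·85.72 = 257.00.
Precision τ = 1/σ² = 1/85.72² = 0.000136.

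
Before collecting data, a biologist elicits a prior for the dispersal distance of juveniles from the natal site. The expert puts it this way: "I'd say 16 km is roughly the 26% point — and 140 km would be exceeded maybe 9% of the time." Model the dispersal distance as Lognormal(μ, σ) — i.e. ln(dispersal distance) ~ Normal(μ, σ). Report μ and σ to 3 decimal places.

If T ~ Lognormal(μ,σ) then ln T ~ Normal(μ,σ), so the p-quantile of ln T is μ + z_p·σ.
ln(16) = 2.773 and ln(140) = 4.942; z_{0.26} = -0.6433, z_{0.91} = 1.341.
σ = (4.942 − 2.773)/(1.341 − (-0.6433)) = 1.093.
μ = 2.773 − (-0.6433)·1.093 = 3.476.

μ ≈ 3.476, σ ≈ 1.093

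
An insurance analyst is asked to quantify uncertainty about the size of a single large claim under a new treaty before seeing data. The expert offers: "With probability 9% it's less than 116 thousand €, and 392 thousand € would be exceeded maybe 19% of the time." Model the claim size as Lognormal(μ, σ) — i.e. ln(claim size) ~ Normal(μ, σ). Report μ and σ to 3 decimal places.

If T ~ Lognormal(μ,σ) then ln T ~ Normal(μ,σ), so the p-quantile of ln T is μ + z_p·σ.
ln(116) = 4.754 and ln(392) = 5.971; z_{0.09} = -1.341, z_{0.81} = 0.8779.
σ = (5.971 − 4.754)/(0.8779 − (-1.341)) = 0.549.
μ = 4.754 − (-1.341)·0.549 = 5.489.

μ ≈ 5.489, σ ≈ 0.549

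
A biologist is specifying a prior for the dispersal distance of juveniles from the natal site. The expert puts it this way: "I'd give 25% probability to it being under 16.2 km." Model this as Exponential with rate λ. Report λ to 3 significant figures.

P(T < 16.2) = 1 − e^(−λ·16.2) = 0.25, so λ = −ln(1−0.25)/16.2 = −ln(0.75)/16.2 = 0.0178.

λ ≈ 0.0178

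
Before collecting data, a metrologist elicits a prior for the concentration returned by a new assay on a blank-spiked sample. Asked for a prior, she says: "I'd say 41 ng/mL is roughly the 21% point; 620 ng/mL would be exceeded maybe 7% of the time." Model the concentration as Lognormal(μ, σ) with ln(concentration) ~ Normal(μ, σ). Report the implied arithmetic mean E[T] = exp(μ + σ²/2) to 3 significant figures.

If T ~ Lognormal(μ,σ) then ln T ~ Normal(μ,σ), so the p-quantile of ln T is μ + z_p·σ.
ln(41) = 3.714 and ln(620) = 6.43; z_{0.21} = -0.8064, z_{0.93} = 1.476.
σ = (6.43 − 3.714)/(1.476 − (-0.8064)) = 1.190.
μ = 3.714 − (-0.8064)·1.190 = 4.673.
E[T] = exp(μ + σ²/2) = exp(4.673 + 0.7082) = 217 ng/mL.

E[T] ≈ 217 ng/mL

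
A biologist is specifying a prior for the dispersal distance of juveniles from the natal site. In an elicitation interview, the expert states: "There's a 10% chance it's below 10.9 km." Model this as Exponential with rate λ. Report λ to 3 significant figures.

λ ≈ 0.00967

P(T < 10.9) = 1 − e^(−λ·10.9) = 0.1, so λ = −ln(1−0.1)/10.9 = −ln(0.9)/10.9 = 0.00967.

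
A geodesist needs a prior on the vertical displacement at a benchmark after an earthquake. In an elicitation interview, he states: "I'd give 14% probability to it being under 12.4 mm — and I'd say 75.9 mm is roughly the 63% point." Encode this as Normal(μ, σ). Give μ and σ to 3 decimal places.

The p-quantile of Normal(μ,σ) is μ + z_p·σ, with z_{0.14} = -1.08 and z_{0.63} = 0.3319.
Eliminate σ: μ = (z₂·x₁ − z₁·x₂)/(z₂ − z₁) = (0.3319·12.4 − (-1.08)·75.9)/1.412 = 60.978.
Then σ = (x₂ − x₁)/(z₂ − z₁) = (75.9 − 12.4)/1.412 = 44.966.

μ = 60.978, σ = 44.966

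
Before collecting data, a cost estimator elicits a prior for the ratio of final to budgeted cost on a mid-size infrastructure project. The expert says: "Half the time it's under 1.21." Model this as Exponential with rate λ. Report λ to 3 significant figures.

λ ≈ 0.573

Exponential median = ln 2 / λ, so λ = ln 2 / 1.21 = 0.573.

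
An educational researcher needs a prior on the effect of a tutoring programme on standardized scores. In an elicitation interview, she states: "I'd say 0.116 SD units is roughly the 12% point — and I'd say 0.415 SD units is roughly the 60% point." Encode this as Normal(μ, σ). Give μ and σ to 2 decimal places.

The p-quantile of Normal(μ,σ) is μ + z_p·σ, with z_{0.12} = -1.175 and z_{0.6} = 0.2533.
Eliminate σ: μ = (z₂·x₁ − z₁·x₂)/(z₂ − z₁) = (0.2533·0.116 − (-1.175)·0.415)/1.428 = 0.36.
Then σ = (x₂ − x₁)/(z₂ − z₁) = (0.415 − 0.116)/1.428 = 0.21.

μ = 0.36, σ = 0.21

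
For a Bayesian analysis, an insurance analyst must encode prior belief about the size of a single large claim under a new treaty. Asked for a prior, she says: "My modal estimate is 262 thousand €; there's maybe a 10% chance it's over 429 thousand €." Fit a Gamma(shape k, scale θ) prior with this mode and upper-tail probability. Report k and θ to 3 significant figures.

k ≈ 8.75, θ ≈ 33.8

Gamma(k,θ) with k>1 has mode (k−1)θ, so θ = 262/(k−1).
Need P(X < 429) = 0.9 with θ tied to k this way. Start at k = 2, θ = 262: P(X<429) ≈ 0.487.
Too low — raise k to concentrate. Iterating converges to k ≈ 8.75.
Then θ = 262/(8.75−1) ≈ 33.8.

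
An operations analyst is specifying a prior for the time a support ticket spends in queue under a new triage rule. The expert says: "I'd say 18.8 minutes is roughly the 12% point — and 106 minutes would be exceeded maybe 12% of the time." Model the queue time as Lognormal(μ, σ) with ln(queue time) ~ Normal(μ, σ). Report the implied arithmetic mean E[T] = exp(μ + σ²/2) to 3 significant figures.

If T ~ Lognormal(μ,σ) then ln T ~ Normal(μ,σ), so the p-quantile of ln T is μ + z_p·σ.
ln(18.8) = 2.934 and ln(106) = 4.663; z_{0.12} = -1.175, z_{0.88} = 1.175.
σ = (4.663 − 2.934)/(1.175 − (-1.175)) = 0.736.
μ = 2.934 − (-1.175)·0.736 = 3.799.
E[T] = exp(μ + σ²/2) = exp(3.799 + 0.2708) = 58.5 minutes.

E[T] ≈ 58.5 minutes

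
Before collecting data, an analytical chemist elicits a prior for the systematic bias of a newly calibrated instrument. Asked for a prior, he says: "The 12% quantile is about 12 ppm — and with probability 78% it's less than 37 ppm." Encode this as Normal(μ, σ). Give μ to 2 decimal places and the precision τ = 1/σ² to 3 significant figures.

μ = 27.09, τ = 0.00607

The p-quantile of Normal(μ,σ) is μ + z_p·σ, with z_{0.12} = -1.175 and z_{0.78} = 0.7722.
Eliminate σ: μ = (z₂·x₁ − z₁·x₂)/(z₂ − z₁) = (0.7722·12 − (-1.175)·37)/1.947 = 27.09.
Then σ = (x₂ − x₁)/(z₂ − z₁) = (37 − 12)/1.947 = 12.84.
Precision τ = 1/σ² = 1/12.84² = 0.00607.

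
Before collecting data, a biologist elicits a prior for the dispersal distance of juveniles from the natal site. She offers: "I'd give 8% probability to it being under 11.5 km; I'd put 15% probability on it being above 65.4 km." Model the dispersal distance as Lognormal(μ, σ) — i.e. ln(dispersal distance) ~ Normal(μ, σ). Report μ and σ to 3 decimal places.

If T ~ Lognormal(μ,σ) then ln T ~ Normal(μ,σ), so the p-quantile of ln T is μ + z_p·σ.
ln(11.5) = 2.442 and ln(65.4) = 4.181; z_{0.08} = -1.405, z_{0.85} = 1.036.
σ = (4.181 − 2.442)/(1.036 − (-1.405)) = 0.712.
μ = 2.442 − (-1.405)·0.712 = 3.443.

μ ≈ 3.443, σ ≈ 0.712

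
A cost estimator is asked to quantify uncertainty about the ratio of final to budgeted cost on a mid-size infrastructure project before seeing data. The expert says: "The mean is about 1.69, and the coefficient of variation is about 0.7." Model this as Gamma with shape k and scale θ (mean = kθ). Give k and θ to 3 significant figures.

k ≈ 2.04, θ ≈ 0.828

For Gamma(k, scale θ): mean = kθ, variance = kθ², so CV = 1/√k.
CV = 0.7, hence k = 1/CV² = 2.04.
Then θ = mean/k = 1.69/2.04 = 0.828.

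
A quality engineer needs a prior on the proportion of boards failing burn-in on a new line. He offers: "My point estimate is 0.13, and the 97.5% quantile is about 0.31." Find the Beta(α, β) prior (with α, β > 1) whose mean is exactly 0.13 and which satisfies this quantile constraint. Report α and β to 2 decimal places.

With mean 0.13 fixed, write α = 0.13s, β = 0.87s where s = α+β.
Need P(θ < 0.31) = 0.975 under Beta(0.13s, 0.87s). Normal approximation: (q−m)/√(m(1−m)/s) ≈ z_{0.975} = 1.96, so s ≈ 0.13·0.87·(1.96)²/(0.31−0.13)² = 13.4.
At s = 13.4: P(θ<0.31) ≈ 0.956. Adjusting to match 0.975 gives s ≈ 18.80.
So α = 0.13·18.80 ≈ 2.44, β = 0.87·18.80 ≈ 16.35.

α ≈ 2.44, β ≈ 16.35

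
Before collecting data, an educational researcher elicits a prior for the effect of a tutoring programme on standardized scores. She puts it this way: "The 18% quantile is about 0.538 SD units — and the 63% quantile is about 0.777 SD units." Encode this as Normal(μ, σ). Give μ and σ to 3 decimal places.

The p-quantile of Normal(μ,σ) is μ + z_p·σ, with z_{0.18} = -0.9154 and z_{0.63} = 0.3319.
Eliminate σ: μ = (z₂·x₁ − z₁·x₂)/(z₂ − z₁) = (0.3319·0.538 − (-0.9154)·0.777)/1.247 = 0.713.
Then σ = (x₂ − x₁)/(z₂ − z₁) = (0.777 − 0.538)/1.247 = 0.192.

μ = 0.713, σ = 0.192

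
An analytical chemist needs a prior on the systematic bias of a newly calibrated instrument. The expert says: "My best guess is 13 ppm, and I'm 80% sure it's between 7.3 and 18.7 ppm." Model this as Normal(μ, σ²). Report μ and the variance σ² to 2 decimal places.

A symmetric 80% interval runs μ ± z·σ with z = 1.282.
Half-width = 5.7, so σ = 5.7/1.282 = 4.448 and σ² = 19.78.
μ is the stated best guess, 13.00.

μ = 13.00, σ² = 19.78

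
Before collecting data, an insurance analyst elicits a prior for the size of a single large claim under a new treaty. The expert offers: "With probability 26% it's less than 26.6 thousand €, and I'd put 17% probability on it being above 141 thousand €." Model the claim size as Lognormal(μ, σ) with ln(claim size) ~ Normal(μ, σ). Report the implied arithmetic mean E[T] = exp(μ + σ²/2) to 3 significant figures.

If T ~ Lognormal(μ,σ) then ln T ~ Normal(μ,σ), so the p-quantile of ln T is μ + z_p·σ.
ln(26.6) = 3.281 and ln(141) = 4.949; z_{0.26} = -0.6433, z_{0.83} = 0.9542.
σ = (4.949 − 3.281)/(0.9542 − (-0.6433)) = 1.044.
μ = 3.281 − (-0.6433)·1.044 = 3.953.
E[T] = exp(μ + σ²/2) = exp(3.953 + 0.5450) = 89.8 thousand €.

E[T] ≈ 89.8 thousand €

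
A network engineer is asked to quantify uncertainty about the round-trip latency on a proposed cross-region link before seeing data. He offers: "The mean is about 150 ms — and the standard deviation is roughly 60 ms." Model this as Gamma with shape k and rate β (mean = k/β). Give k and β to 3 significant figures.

k ≈ 6.25, β ≈ 0.0417

For Gamma(k, rate β): mean = k/β, variance = k/β², so CV = 1/√k.
CV = SD/mean = 60/150 = 0.4, hence k = 1/CV² = 6.25.
Then β = k/mean = 6.25/150 = 0.0417.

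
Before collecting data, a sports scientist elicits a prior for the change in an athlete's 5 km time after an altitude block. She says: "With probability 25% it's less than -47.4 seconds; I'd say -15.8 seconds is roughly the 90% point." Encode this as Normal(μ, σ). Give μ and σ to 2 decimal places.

μ = -36.50, σ = 16.16

The p-quantile of Normal(μ,σ) is μ + z_p·σ, with z_{0.25} = -0.6745 and z_{0.9} = 1.282.
Eliminate σ: μ = (z₂·x₁ − z₁·x₂)/(z₂ − z₁) = (1.282·-47.4 − (-0.6745)·-15.8)/1.956 = -36.50.
Then σ = (x₂ − x₁)/(z₂ − z₁) = (-15.8 − -47.4)/1.956 = 16.16.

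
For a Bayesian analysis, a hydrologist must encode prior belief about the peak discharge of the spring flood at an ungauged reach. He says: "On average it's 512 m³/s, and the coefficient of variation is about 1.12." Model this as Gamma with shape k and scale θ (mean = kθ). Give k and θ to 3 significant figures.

For Gamma(k, scale θ): mean = kθ, variance = kθ², so CV = 1/√k.
CV = 1.12, hence k = 1/CV² = 0.797.
Then θ = mean/k = 512/0.797 = 642.

k ≈ 0.797, θ ≈ 642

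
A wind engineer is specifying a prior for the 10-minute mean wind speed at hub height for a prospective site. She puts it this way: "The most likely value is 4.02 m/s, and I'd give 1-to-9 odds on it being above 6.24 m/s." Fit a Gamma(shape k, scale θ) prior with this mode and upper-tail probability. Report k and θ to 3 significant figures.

k ≈ 10.7, θ ≈ 0.416

Gamma(k,θ) with k>1 has mode (k−1)θ, so θ = 4.02/(k−1).
Need P(X < 6.24) = 0.9 with θ tied to k this way. Start at k = 2, θ = 4.02: P(X<6.24) ≈ 0.460.
Too low — raise k to concentrate. Iterating converges to k ≈ 10.7.
Then θ = 4.02/(10.7−1) ≈ 0.416.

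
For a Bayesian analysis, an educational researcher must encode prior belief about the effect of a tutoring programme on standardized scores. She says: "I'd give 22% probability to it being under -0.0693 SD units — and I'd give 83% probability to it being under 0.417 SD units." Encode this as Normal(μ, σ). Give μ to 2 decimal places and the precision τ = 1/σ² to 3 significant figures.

μ = 0.15, τ = 12.6

The p-quantile of Normal(μ,σ) is μ + z_p·σ, with z_{0.22} = -0.7722 and z_{0.83} = 0.9542.
Eliminate σ: μ = (z₂·x₁ − z₁·x₂)/(z₂ − z₁) = (0.9542·-0.0693 − (-0.7722)·0.417)/1.726 = 0.15.
Then σ = (x₂ − x₁)/(z₂ − z₁) = (0.417 − -0.0693)/1.726 = 0.28.
Precision τ = 1/σ² = 1/0.2817² = 12.6.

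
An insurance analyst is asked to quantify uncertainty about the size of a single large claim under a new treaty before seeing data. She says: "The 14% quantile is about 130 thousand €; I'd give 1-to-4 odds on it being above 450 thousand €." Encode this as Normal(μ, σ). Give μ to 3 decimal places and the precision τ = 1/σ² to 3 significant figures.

For Normal(μ,σ), the p-quantile is μ + z_p·σ. Here z_{0.14} = -1.08, z_{0.8} = 0.8416.
So 130 = μ − 1.08σ and 450 = μ + 0.8416σ.
Subtracting: σ = (450 − 130)/(0.8416 − (-1.08)) = 166.498.
Then μ = 130 − (-1.08)·166.498 = 309.871.
Precision τ = 1/σ² = 1/166.5² = 3.61e-05.

μ = 309.871, τ = 3.61e-05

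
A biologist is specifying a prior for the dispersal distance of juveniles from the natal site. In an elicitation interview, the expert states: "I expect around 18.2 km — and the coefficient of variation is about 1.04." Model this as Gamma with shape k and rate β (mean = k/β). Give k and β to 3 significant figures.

For Gamma(k, rate β): mean = k/β, variance = k/β², so CV = 1/√k.
CV = 1.04, hence k = 1/CV² = 0.925.
Then β = k/mean = 0.925/18.2 = 0.0508.

k ≈ 0.925, β ≈ 0.0508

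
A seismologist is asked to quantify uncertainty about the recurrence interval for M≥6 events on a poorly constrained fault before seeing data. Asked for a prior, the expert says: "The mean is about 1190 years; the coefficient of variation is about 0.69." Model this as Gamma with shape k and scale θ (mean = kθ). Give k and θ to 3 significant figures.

k ≈ 2.1, θ ≈ 567

For Gamma(k, scale θ): mean = kθ, variance = kθ², so CV = 1/√k.
CV = 0.69, hence k = 1/CV² = 2.1.
Then θ = mean/k = 1190/2.1 = 567.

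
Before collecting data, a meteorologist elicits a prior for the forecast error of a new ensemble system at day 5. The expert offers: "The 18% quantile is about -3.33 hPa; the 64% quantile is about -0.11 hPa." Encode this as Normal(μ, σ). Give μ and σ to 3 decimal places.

μ = -1.016, σ = 2.528

The p-quantile of Normal(μ,σ) is μ + z_p·σ, with z_{0.18} = -0.9154 and z_{0.64} = 0.3585.
Eliminate σ: μ = (z₂·x₁ − z₁·x₂)/(z₂ − z₁) = (0.3585·-3.33 − (-0.9154)·-0.11)/1.274 = -1.016.
Then σ = (x₂ − x₁)/(z₂ − z₁) = (-0.11 − -3.33)/1.274 = 2.528.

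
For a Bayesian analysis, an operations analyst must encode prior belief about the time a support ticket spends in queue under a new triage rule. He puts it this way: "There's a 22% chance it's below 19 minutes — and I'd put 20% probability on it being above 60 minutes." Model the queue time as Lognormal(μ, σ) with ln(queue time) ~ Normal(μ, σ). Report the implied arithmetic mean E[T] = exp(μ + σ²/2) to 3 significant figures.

If T ~ Lognormal(μ,σ) then ln T ~ Normal(μ,σ), so the p-quantile of ln T is μ + z_p·σ.
ln(19) = 2.944 and ln(60) = 4.094; z_{0.22} = -0.7722, z_{0.8} = 0.8416.
σ = (4.094 − 2.944)/(0.8416 − (-0.7722)) = 0.713.
μ = 2.944 − (-0.7722)·0.713 = 3.495.
E[T] = exp(μ + σ²/2) = exp(3.495 + 0.2539) = 42.5 minutes.

E[T] ≈ 42.5 minutes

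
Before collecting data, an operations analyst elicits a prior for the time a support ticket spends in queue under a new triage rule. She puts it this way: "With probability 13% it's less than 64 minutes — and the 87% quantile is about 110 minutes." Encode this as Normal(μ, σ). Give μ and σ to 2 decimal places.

μ = 87.00, σ = 20.42

For Normal(μ,σ), the p-quantile is μ + z_p·σ. Here z_{0.13} = -1.126, z_{0.87} = 1.126.
So 64 = μ − 1.126σ and 110 = μ + 1.126σ.
Subtracting: σ = (110 − 64)/(1.126 − (-1.126)) = 20.42.
Then μ = 64 − (-1.126)·20.42 = 87.00.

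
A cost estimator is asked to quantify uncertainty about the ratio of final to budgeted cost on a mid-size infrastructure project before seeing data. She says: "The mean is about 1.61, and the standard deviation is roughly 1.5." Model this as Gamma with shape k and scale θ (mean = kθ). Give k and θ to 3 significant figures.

For Gamma(k, scale θ): mean = kθ, variance = kθ², so CV = 1/√k.
CV = SD/mean = 1.5/1.61 = 0.9317, hence k = 1/CV² = 1.15.
Then θ = mean/k = 1.61/1.15 = 1.4.

k ≈ 1.15, θ ≈ 1.4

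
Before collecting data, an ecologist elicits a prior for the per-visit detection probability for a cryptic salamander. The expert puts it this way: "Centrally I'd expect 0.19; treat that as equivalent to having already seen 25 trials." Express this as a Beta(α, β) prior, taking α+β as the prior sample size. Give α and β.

α = 4.75, β = 20.25

Under the effective-sample-size interpretation, Beta(α, β) has prior mean α/(α+β) and prior sample size α+β.
So α+β = 25 and α/(α+β) = 0.19, giving α = 0.19·25 = 4.75 and β = 25 − 4.75 = 20.25.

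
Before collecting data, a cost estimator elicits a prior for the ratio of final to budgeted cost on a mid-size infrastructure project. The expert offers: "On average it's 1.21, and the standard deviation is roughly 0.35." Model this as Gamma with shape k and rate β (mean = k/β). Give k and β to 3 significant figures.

k ≈ 12, β ≈ 9.88

For Gamma(k, rate β): mean = k/β, variance = k/β², so CV = 1/√k.
CV = SD/mean = 0.35/1.21 = 0.2893, hence k = 1/CV² = 12.
Then β = k/mean = 12/1.21 = 9.88.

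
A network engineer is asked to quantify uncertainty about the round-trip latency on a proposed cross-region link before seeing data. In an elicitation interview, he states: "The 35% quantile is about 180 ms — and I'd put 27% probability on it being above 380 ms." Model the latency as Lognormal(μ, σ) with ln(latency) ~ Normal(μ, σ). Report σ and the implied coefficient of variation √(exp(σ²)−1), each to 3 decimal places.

If T ~ Lognormal(μ,σ) then ln T ~ Normal(μ,σ), so the p-quantile of ln T is μ + z_p·σ.
ln(180) = 5.193 and ln(380) = 5.94; z_{0.35} = -0.3853, z_{0.73} = 0.6128.
σ = (5.94 − 5.193)/(0.6128 − (-0.3853)) = 0.749.
μ = 5.193 − (-0.3853)·0.749 = 5.481.
CV = √(exp(σ²)−1) = √(exp(0.5604)−1) = 0.867.

σ ≈ 0.749, CV ≈ 0.867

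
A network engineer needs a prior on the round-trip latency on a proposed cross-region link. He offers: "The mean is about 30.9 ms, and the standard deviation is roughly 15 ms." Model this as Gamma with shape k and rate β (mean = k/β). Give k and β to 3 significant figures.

k ≈ 4.24, β ≈ 0.137

For Gamma(k, rate β): mean = k/β, variance = k/β², so CV = 1/√k.
CV = SD/mean = 15/30.9 = 0.4854, hence k = 1/CV² = 4.24.
Then β = k/mean = 4.24/30.9 = 0.137.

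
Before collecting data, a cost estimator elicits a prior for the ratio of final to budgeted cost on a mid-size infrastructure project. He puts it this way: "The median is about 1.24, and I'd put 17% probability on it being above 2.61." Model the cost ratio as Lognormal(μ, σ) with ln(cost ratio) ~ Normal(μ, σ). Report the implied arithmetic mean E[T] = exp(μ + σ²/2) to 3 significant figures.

E[T] ≈ 1.68

If T ~ Lognormal(μ,σ) then ln T ~ Normal(μ,σ), so the p-quantile of ln T is μ + z_p·σ.
ln(1.24) = 0.2151 and ln(2.61) = 0.9594; z_{0.5} = 0, z_{0.83} = 0.9542.
σ = (0.9594 − 0.2151)/(0.9542 − (0)) = 0.780.
μ = 0.2151 − (0)·0.780 = 0.215.
E[T] = exp(μ + σ²/2) = exp(0.215 + 0.3042) = 1.68.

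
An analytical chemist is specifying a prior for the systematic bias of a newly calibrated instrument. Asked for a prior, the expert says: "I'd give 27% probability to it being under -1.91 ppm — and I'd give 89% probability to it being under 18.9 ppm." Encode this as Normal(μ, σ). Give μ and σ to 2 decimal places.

μ = 5.02, σ = 11.31

The p-quantile of Normal(μ,σ) is μ + z_p·σ, with z_{0.27} = -0.6128 and z_{0.89} = 1.227.
Eliminate σ: μ = (z₂·x₁ − z₁·x₂)/(z₂ − z₁) = (1.227·-1.91 − (-0.6128)·18.9)/1.839 = 5.02.
Then σ = (x₂ − x₁)/(z₂ − z₁) = (18.9 − -1.91)/1.839 = 11.31.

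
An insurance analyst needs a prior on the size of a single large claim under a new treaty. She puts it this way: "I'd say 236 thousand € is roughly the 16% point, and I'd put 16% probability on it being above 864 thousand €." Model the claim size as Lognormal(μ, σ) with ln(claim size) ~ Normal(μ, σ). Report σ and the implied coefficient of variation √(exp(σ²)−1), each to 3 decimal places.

If T ~ Lognormal(μ,σ) then ln T ~ Normal(μ,σ), so the p-quantile of ln T is μ + z_p·σ.
ln(236) = 5.464 and ln(864) = 6.762; z_{0.16} = -0.9945, z_{0.84} = 0.9945.
σ = (6.762 − 5.464)/(0.9945 − (-0.9945)) = 0.652.
μ = 5.464 − (-0.9945)·0.652 = 6.113.
CV = √(exp(σ²)−1) = √(exp(0.4257)−1) = 0.729.

σ ≈ 0.652, CV ≈ 0.729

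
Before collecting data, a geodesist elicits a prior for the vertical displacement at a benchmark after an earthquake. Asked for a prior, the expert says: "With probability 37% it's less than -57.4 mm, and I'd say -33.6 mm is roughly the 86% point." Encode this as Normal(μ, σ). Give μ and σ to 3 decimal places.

The p-quantile of Normal(μ,σ) is μ + z_p·σ, with z_{0.37} = -0.3319 and z_{0.86} = 1.08.
Eliminate σ: μ = (z₂·x₁ − z₁·x₂)/(z₂ − z₁) = (1.08·-57.4 − (-0.3319)·-33.6)/1.412 = -51.807.
Then σ = (x₂ − x₁)/(z₂ − z₁) = (-33.6 − -57.4)/1.412 = 16.853.

μ = -51.807, σ = 16.853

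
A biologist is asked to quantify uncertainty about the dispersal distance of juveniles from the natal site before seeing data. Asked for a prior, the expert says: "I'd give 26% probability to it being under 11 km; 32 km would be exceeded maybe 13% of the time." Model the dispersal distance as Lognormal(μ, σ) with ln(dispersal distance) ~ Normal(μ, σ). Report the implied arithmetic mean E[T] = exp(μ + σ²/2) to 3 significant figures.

E[T] ≈ 19.5 km

If T ~ Lognormal(μ,σ) then ln T ~ Normal(μ,σ), so the p-quantile of ln T is μ + z_p·σ.
ln(11) = 2.398 and ln(32) = 3.466; z_{0.26} = -0.6433, z_{0.87} = 1.126.
σ = (3.466 − 2.398)/(1.126 − (-0.6433)) = 0.603.
μ = 2.398 − (-0.6433)·0.603 = 2.786.
E[T] = exp(μ + σ²/2) = exp(2.786 + 0.1820) = 19.5 km.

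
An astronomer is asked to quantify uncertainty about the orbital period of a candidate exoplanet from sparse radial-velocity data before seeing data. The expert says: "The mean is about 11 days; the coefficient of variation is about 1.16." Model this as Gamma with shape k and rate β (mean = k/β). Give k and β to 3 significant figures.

k ≈ 0.743, β ≈ 0.0676

For Gamma(k, rate β): mean = k/β, variance = k/β², so CV = 1/√k.
CV = 1.16, hence k = 1/CV² = 0.743.
Then β = k/mean = 0.743/11 = 0.0676.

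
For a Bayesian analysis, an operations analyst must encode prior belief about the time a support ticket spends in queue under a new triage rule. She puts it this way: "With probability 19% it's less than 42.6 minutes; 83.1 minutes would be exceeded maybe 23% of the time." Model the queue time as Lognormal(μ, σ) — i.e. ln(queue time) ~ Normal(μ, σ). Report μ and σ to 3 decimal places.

μ ≈ 4.115, σ ≈ 0.413

If T ~ Lognormal(μ,σ) then ln T ~ Normal(μ,σ), so the p-quantile of ln T is μ + z_p·σ.
ln(42.6) = 3.752 and ln(83.1) = 4.42; z_{0.19} = -0.8779, z_{0.77} = 0.7388.
σ = (4.42 − 3.752)/(0.7388 − (-0.8779)) = 0.413.
μ = 3.752 − (-0.8779)·0.413 = 4.115.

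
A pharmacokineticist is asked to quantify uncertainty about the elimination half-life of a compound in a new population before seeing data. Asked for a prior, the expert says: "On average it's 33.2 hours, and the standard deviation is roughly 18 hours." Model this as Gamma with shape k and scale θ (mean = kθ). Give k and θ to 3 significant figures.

k ≈ 3.4, θ ≈ 9.76

For Gamma(k, scale θ): mean = kθ, variance = kθ², so CV = 1/√k.
CV = SD/mean = 18/33.2 = 0.5422, hence k = 1/CV² = 3.4.
Then θ = mean/k = 33.2/3.4 = 9.76.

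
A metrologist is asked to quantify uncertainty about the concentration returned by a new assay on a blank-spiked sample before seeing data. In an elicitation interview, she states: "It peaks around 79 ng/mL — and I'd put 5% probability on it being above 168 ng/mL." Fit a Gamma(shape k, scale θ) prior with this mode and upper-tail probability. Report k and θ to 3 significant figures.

k ≈ 5.85, θ ≈ 16.3

Gamma(k,θ) with k>1 has mode (k−1)θ, so θ = 79/(k−1).
Need P(X < 168) = 0.95 with θ tied to k this way. Start at k = 2, θ = 79: P(X<168) ≈ 0.627.
Too low — raise k to concentrate. Iterating converges to k ≈ 5.85.
Then θ = 79/(5.85−1) ≈ 16.3.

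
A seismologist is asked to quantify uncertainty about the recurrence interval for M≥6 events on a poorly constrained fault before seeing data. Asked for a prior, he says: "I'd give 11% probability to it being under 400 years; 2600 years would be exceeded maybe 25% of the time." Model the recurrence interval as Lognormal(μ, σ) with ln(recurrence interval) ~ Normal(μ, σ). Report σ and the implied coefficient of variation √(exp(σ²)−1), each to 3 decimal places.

If T ~ Lognormal(μ,σ) then ln T ~ Normal(μ,σ), so the p-quantile of ln T is μ + z_p·σ.
ln(400) = 5.991 and ln(2600) = 7.863; z_{0.11} = -1.227, z_{0.75} = 0.6745.
σ = (7.863 − 5.991)/(0.6745 − (-1.227)) = 0.985.
μ = 5.991 − (-1.227)·0.985 = 7.199.
CV = √(exp(σ²)−1) = √(exp(0.9695)−1) = 1.279.

σ ≈ 0.985, CV ≈ 1.279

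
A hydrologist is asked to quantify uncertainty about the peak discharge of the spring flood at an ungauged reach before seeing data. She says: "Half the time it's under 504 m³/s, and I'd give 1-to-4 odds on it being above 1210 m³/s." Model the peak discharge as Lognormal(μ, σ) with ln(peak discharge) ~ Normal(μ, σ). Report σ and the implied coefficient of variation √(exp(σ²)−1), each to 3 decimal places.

σ ≈ 1.041, CV ≈ 1.398

If T ~ Lognormal(μ,σ) then ln T ~ Normal(μ,σ), so the p-quantile of ln T is μ + z_p·σ.
ln(504) = 6.223 and ln(1210) = 7.098; z_{0.5} = 0, z_{0.8} = 0.8416.
σ = (7.098 − 6.223)/(0.8416 − (0)) = 1.041.
μ = 6.223 − (0)·1.041 = 6.223.
CV = √(exp(σ²)−1) = √(exp(1.0829)−1) = 1.398.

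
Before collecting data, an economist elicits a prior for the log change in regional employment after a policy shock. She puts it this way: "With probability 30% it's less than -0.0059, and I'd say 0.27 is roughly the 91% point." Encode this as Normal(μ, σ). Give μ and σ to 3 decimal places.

The p-quantile of Normal(μ,σ) is μ + z_p·σ, with z_{0.3} = -0.5244 and z_{0.91} = 1.341.
Eliminate σ: μ = (z₂·x₁ − z₁·x₂)/(z₂ − z₁) = (1.341·-0.0059 − (-0.5244)·0.27)/1.865 = 0.072.
Then σ = (x₂ − x₁)/(z₂ − z₁) = (0.27 − -0.0059)/1.865 = 0.148.

μ = 0.072, σ = 0.148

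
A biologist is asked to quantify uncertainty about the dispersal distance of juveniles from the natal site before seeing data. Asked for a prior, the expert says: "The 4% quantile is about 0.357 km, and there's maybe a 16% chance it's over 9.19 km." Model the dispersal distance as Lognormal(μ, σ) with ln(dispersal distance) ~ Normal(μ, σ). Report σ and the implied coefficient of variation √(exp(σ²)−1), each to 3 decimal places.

σ ≈ 1.183, CV ≈ 1.748

If T ~ Lognormal(μ,σ) then ln T ~ Normal(μ,σ), so the p-quantile of ln T is μ + z_p·σ.
ln(0.357) = -1.03 and ln(9.19) = 2.218; z_{0.04} = -1.751, z_{0.84} = 0.9945.
σ = (2.218 − -1.03)/(0.9945 − (-1.751)) = 1.183.
μ = -1.03 − (-1.751)·1.183 = 1.041.
CV = √(exp(σ²)−1) = √(exp(1.4000)−1) = 1.748.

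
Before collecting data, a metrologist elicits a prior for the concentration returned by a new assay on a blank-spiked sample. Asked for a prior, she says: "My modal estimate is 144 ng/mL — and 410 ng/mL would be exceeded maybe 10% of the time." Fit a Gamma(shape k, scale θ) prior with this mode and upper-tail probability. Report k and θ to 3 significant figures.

k ≈ 2.74, θ ≈ 82.6

Gamma(k,θ) with k>1 has mode (k−1)θ, so θ = 144/(k−1).
Need P(X < 410) = 0.9 with θ tied to k this way. Start at k = 2, θ = 144: P(X<410) ≈ 0.777.
Too low — raise k to concentrate. Iterating converges to k ≈ 2.74.
Then θ = 144/(2.74−1) ≈ 82.6.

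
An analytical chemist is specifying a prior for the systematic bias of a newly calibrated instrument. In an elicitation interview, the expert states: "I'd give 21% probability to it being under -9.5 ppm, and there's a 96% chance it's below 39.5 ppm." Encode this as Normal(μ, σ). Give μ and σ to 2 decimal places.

μ = 5.95, σ = 19.16

The p-quantile of Normal(μ,σ) is μ + z_p·σ, with z_{0.21} = -0.8064 and z_{0.96} = 1.751.
Eliminate σ: μ = (z₂·x₁ − z₁·x₂)/(z₂ − z₁) = (1.751·-9.5 − (-0.8064)·39.5)/2.557 = 5.95.
Then σ = (x₂ − x₁)/(z₂ − z₁) = (39.5 − -9.5)/2.557 = 19.16.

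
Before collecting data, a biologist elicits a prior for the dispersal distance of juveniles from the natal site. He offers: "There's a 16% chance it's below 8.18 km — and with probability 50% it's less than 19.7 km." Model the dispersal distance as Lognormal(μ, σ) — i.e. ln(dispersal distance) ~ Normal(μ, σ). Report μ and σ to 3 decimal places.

μ ≈ 2.981, σ ≈ 0.884

If T ~ Lognormal(μ,σ) then ln T ~ Normal(μ,σ), so the p-quantile of ln T is μ + z_p·σ.
ln(8.18) = 2.102 and ln(19.7) = 2.981; z_{0.16} = -0.9945, z_{0.5} = 0.
σ = (2.981 − 2.102)/(0 − (-0.9945)) = 0.884.
μ = 2.102 − (-0.9945)·0.884 = 2.981.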